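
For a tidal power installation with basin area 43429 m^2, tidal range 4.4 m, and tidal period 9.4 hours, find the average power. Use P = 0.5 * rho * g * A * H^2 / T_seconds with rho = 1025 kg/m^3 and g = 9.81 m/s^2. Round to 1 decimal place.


Convert period to seconds: T = 9.4 * 3600 = 33840.0 s
H^2 = 4.4^2 = 19.36
P = 0.5 * rho * g * A * H^2 / T
P = 0.5 * 1025 * 9.81 * 43429 * 19.36 / 33840.0
P = 124915.9 W

124915.9


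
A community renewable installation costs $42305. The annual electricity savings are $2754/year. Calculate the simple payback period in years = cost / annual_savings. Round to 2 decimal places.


Simple payback period = initial cost / annual savings
Payback = 42305 / 2754
Payback = 15.36 years

15.36


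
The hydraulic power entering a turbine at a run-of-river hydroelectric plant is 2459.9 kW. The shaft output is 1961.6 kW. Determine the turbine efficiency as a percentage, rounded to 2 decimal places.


Turbine efficiency = (output power / input power) * 100
eta = (1961.6 / 2459.9) * 100
eta = 79.74%

79.74


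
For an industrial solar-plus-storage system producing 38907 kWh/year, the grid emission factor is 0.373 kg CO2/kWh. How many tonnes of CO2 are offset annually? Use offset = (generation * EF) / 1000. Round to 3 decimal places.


CO2 offset in kg = generation * emission_factor
CO2 offset = 38907 * 0.373 = 14512.31 kg
Convert to tonnes:
  CO2 offset = 14512.31 / 1000 = 14.512 tonnes

14.512


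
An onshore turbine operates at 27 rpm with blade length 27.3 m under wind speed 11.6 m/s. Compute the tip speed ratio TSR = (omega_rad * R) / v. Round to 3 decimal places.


Convert rotational speed to rad/s:
  omega = 27 * 2 * pi / 60 = 2.8274 rad/s
Compute tip speed:
  v_tip = omega * R = 2.8274 * 27.3 = 77.189 m/s
Tip speed ratio:
  TSR = v_tip / v_wind = 77.189 / 11.6 = 6.654

6.654


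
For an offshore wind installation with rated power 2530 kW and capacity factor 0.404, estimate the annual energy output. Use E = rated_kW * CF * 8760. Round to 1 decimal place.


Annual energy = rated_kW * capacity_factor * hours_per_year
Given: P_rated = 2530 kW, CF = 0.404, hours = 8760
E = 2530 * 0.404 * 8760
E = 8953771.2 kWh

8953771.2


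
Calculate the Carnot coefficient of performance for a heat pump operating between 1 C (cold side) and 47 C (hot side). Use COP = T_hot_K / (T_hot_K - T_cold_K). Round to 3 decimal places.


Convert to Kelvin:
  T_hot = 47 + 273.15 = 320.15 K
  T_cold = 1 + 273.15 = 274.15 K
Apply Carnot COP formula:
  COP = T_hot_K / (T_hot_K - T_cold_K) = 320.15 / 46.0
  COP = 6.960

6.960


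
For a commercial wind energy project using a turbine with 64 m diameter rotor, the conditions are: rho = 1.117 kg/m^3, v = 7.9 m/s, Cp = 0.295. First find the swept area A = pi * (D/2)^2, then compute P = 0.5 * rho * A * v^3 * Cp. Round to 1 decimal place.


Step 1 -- Compute swept area:
  A = pi * (D/2)^2 = pi * (64/2)^2 = 3216.99 m^2
Step 2 -- Apply wind power equation:
  P = 0.5 * rho * A * v^3 * Cp
  v^3 = 7.9^3 = 493.039
  P = 0.5 * 1.117 * 3216.99 * 493.039 * 0.295
  P = 261322.2 W

261322.2


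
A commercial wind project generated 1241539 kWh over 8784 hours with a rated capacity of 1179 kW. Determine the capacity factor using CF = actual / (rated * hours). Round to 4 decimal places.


Capacity factor = actual output / maximum possible output
Maximum possible = rated * hours = 1179 * 8784 = 10356336 kWh
CF = 1241539 / 10356336
CF = 0.1199

0.1199


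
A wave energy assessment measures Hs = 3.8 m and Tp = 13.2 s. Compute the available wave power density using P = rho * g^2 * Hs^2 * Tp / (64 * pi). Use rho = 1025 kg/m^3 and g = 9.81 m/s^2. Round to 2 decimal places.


Apply wave power formula:
  g^2 = 9.81^2 = 96.2361
  Hs^2 = 3.8^2 = 14.44
  Numerator = rho * g^2 * Hs^2 * Tp = 1025 * 96.2361 * 14.44 * 13.2 = 18801954.81
  Denominator = 64 * pi = 201.0619
  P = 18801954.81 / 201.0619 = 93513.25 W/m

93513.25


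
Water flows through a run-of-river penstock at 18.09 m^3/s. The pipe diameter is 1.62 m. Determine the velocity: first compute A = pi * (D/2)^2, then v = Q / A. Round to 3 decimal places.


Compute pipe cross-sectional area:
  A = pi * (D/2)^2 = pi * (1.62/2)^2 = 2.0612 m^2
Calculate velocity:
  v = Q / A = 18.09 / 2.0612
  v = 8.776 m/s

8.776


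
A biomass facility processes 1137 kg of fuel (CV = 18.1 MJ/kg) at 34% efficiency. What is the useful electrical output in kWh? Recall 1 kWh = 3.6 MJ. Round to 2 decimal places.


Total energy = mass * CV = 1137 * 18.1 = 20579.7 MJ
Useful energy = total * eta = 20579.7 * 0.34 = 6997.1 MJ
Convert to kWh: 6997.1 / 3.6
Useful energy = 1943.64 kWh

1943.64


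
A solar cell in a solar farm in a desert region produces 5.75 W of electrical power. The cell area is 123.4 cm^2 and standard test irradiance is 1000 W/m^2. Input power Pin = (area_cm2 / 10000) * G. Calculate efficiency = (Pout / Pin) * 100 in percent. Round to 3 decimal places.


First compute the input power:
  Pin = area_cm2 / 10000 * G = 123.4 / 10000 * 1000 = 12.34 W
Then compute efficiency:
  Efficiency = (Pout / Pin) * 100 = (5.75 / 12.34) * 100
  Efficiency = 46.596%

46.596


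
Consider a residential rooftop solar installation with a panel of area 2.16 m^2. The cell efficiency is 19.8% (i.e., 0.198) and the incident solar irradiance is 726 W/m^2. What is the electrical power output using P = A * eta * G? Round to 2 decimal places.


Use the solar power formula P = A * eta * G.
Given: A = 2.16 m^2, eta = 0.198, G = 726 W/m^2
P = 2.16 * 0.198 * 726
P = 310.50 W

310.50


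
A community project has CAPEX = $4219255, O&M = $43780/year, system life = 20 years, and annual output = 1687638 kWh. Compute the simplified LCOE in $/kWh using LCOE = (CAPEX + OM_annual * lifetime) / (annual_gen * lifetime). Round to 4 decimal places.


Total cost = CAPEX + OM * lifetime = 4219255 + 43780 * 20 = 4219255 + 875600 = 5094855
Total generation = annual * lifetime = 1687638 * 20 = 33752760 kWh
LCOE = 5094855 / 33752760
LCOE = 0.1509 $/kWh

0.1509


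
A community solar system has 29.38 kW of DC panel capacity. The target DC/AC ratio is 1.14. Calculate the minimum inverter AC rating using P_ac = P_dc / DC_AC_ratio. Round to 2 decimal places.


The inverter AC capacity is determined by the DC/AC ratio.
Given: P_dc = 29.38 kW, DC/AC ratio = 1.14
P_ac = P_dc / ratio = 29.38 / 1.14
P_ac = 25.77 kW

25.77


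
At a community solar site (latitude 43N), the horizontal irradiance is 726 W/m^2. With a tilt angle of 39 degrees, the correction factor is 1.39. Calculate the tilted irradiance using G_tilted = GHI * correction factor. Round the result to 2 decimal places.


Identify the given values:
  GHI = 726 W/m^2, tilt correction factor = 1.39
Apply the formula G_tilted = GHI * factor:
  G_tilted = 726 * 1.39
  G_tilted = 1009.14 W/m^2

1009.14


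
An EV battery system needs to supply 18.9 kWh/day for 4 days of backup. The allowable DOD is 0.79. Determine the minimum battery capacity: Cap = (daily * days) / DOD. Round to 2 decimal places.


Total energy needed = daily * days = 18.9 * 4 = 75.6 kWh
Account for depth of discharge:
  Cap = total_energy / DOD = 75.6 / 0.79
  Cap = 95.70 kWh

95.70


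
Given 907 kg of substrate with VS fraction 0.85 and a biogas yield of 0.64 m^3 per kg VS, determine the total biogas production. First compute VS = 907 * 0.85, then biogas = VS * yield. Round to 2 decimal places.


Compute volatile solids:
  VS = mass * VS_fraction = 907 * 0.85 = 770.95 kg
Calculate biogas volume:
  Biogas = VS * specific_yield = 770.95 * 0.64
  Biogas = 493.41 m^3

493.41


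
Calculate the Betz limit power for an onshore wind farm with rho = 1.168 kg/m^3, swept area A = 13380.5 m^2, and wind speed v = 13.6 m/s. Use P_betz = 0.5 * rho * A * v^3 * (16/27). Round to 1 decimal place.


The Betz coefficient Cp_max = 16/27 = 0.5926
v^3 = 13.6^3 = 2515.456
P_betz = 0.5 * rho * A * v^3 * Cp_max
P_betz = 0.5 * 1.168 * 13380.5 * 2515.456 * 0.5926
P_betz = 11648181.6 W

11648181.6


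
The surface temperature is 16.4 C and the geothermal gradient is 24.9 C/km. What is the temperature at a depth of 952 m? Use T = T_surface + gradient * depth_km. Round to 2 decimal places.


Convert depth to km: 952 / 1000 = 0.952 km
Temperature increase = gradient * depth_km = 24.9 * 0.952 = 23.7 C
Temperature at depth = T_surface + delta_T = 16.4 + 23.7
T = 40.10 C

40.10


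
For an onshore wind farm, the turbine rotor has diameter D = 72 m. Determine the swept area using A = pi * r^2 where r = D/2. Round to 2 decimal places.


Compute the rotor radius:
  r = D / 2 = 72 / 2 = 36.0 m
Calculate swept area:
  A = pi * r^2 = pi * 36.0^2
  A = 4071.50 m^2

4071.50


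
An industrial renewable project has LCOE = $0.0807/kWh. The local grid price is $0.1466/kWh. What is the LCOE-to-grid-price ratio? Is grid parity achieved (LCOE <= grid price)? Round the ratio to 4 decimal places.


Compare LCOE to grid price:
  LCOE = $0.0807/kWh, Grid price = $0.1466/kWh
  Ratio = LCOE / grid_price = 0.0807 / 0.1466 = 0.5505
  Grid parity achieved (ratio <= 1)? yes

0.5505


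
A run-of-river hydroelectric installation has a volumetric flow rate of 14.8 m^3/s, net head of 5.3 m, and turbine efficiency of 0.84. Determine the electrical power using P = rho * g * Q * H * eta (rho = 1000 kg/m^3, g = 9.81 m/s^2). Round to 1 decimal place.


Apply the hydropower formula P = rho * g * Q * H * eta
rho * g = 1000 * 9.81 = 9810.0
P = 9810.0 * 14.8 * 5.3 * 0.84
P = 646377.0 W

646377.0


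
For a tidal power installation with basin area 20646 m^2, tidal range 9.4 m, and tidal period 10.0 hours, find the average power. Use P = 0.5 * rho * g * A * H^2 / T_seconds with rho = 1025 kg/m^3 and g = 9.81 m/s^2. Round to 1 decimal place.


Convert period to seconds: T = 10.0 * 3600 = 36000.0 s
H^2 = 9.4^2 = 88.36
P = 0.5 * rho * g * A * H^2 / T
P = 0.5 * 1025 * 9.81 * 20646 * 88.36 / 36000.0
P = 254772.2 W

254772.2


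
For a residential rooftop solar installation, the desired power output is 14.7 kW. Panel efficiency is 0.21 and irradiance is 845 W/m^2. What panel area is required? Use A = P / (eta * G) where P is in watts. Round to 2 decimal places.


Convert target power to watts: P = 14.7 * 1000 = 14700.0 W
Compute denominator: eta * G = 0.21 * 845 = 177.45
Required area A = P / (eta * G) = 14700.0 / 177.45
A = 82.84 m^2

82.84


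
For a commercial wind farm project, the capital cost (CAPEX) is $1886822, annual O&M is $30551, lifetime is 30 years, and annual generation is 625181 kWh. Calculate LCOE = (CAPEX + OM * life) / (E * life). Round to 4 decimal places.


Total cost = CAPEX + OM * lifetime = 1886822 + 30551 * 30 = 1886822 + 916530 = 2803352
Total generation = annual * lifetime = 625181 * 30 = 18755430 kWh
LCOE = 2803352 / 18755430
LCOE = 0.1495 $/kWh

0.1495


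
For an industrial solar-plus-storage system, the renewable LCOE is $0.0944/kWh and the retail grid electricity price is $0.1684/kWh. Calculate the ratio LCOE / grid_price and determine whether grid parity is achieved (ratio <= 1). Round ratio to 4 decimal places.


Compare LCOE to grid price:
  LCOE = $0.0944/kWh, Grid price = $0.1684/kWh
  Ratio = LCOE / grid_price = 0.0944 / 0.1684 = 0.5606
  Grid parity achieved (ratio <= 1)? yes

0.5606


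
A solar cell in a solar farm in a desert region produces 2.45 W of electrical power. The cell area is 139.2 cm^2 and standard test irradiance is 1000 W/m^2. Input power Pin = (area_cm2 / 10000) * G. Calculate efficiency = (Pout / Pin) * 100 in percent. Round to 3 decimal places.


First compute the input power:
  Pin = area_cm2 / 10000 * G = 139.2 / 10000 * 1000 = 13.92 W
Then compute efficiency:
  Efficiency = (Pout / Pin) * 100 = (2.45 / 13.92) * 100
  Efficiency = 17.601%

17.601


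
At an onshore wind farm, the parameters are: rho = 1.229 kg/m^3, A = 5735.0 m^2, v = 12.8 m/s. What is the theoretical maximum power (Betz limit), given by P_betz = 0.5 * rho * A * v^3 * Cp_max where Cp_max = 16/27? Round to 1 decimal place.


The Betz coefficient Cp_max = 16/27 = 0.5926
v^3 = 12.8^3 = 2097.152
P_betz = 0.5 * rho * A * v^3 * Cp_max
P_betz = 0.5 * 1.229 * 5735.0 * 2097.152 * 0.5926
P_betz = 4379670.5 W

4379670.5


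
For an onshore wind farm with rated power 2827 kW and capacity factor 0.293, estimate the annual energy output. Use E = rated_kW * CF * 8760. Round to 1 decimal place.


Annual energy = rated_kW * capacity_factor * hours_per_year
Given: P_rated = 2827 kW, CF = 0.293, hours = 8760
E = 2827 * 0.293 * 8760
E = 7256004.4 kWh

7256004.4


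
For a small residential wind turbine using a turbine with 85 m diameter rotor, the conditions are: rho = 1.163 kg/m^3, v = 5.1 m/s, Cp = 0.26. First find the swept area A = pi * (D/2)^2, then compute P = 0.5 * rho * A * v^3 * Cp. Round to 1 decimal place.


Step 1 -- Compute swept area:
  A = pi * (D/2)^2 = pi * (85/2)^2 = 5674.5 m^2
Step 2 -- Apply wind power equation:
  P = 0.5 * rho * A * v^3 * Cp
  v^3 = 5.1^3 = 132.651
  P = 0.5 * 1.163 * 5674.5 * 132.651 * 0.26
  P = 113805.0 W

113805.0


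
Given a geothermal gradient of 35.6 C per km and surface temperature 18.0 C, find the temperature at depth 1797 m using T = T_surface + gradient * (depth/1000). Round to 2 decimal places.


Convert depth to km: 1797 / 1000 = 1.797 km
Temperature increase = gradient * depth_km = 35.6 * 1.797 = 63.97 C
Temperature at depth = T_surface + delta_T = 18.0 + 63.97
T = 81.97 C

81.97


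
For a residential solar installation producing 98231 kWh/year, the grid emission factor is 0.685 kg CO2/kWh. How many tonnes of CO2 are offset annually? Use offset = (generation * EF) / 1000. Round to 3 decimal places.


CO2 offset in kg = generation * emission_factor
CO2 offset = 98231 * 0.685 = 67288.24 kg
Convert to tonnes:
  CO2 offset = 67288.24 / 1000 = 67.288 tonnes

67.288


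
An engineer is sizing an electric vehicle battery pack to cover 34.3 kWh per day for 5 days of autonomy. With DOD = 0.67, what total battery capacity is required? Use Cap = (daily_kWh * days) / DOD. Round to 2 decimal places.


Total energy needed = daily * days = 34.3 * 5 = 171.5 kWh
Account for depth of discharge:
  Cap = total_energy / DOD = 171.5 / 0.67
  Cap = 255.97 kWh

255.97


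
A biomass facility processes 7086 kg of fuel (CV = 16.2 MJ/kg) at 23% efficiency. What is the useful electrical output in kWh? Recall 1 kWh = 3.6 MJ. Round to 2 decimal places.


Total energy = mass * CV = 7086 * 16.2 = 114793.2 MJ
Useful energy = total * eta = 114793.2 * 0.23 = 26402.44 MJ
Convert to kWh: 26402.44 / 3.6
Useful energy = 7334.01 kWh

7334.01


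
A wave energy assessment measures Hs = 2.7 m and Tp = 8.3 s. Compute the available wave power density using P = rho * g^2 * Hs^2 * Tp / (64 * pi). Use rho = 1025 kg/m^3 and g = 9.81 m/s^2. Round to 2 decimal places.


Apply wave power formula:
  g^2 = 9.81^2 = 96.2361
  Hs^2 = 2.7^2 = 7.29
  Numerator = rho * g^2 * Hs^2 * Tp = 1025 * 96.2361 * 7.29 * 8.3 = 5968531.65
  Denominator = 64 * pi = 201.0619
  P = 5968531.65 / 201.0619 = 29685.04 W/m

29685.04


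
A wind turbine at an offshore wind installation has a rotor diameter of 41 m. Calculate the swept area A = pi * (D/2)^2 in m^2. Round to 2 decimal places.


Compute the rotor radius:
  r = D / 2 = 41 / 2 = 20.5 m
Calculate swept area:
  A = pi * r^2 = pi * 20.5^2
  A = 1320.25 m^2

1320.25


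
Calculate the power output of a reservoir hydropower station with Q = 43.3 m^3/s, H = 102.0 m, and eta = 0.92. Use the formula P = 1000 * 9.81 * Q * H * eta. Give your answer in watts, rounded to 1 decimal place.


Apply the hydropower formula P = rho * g * Q * H * eta
rho * g = 1000 * 9.81 = 9810.0
P = 9810.0 * 43.3 * 102.0 * 0.92
P = 39860698.3 W

39860698.3


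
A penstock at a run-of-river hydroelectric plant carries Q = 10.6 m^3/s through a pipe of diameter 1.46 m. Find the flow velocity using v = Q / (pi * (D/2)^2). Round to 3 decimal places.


Compute pipe cross-sectional area:
  A = pi * (D/2)^2 = pi * (1.46/2)^2 = 1.6742 m^2
Calculate velocity:
  v = Q / A = 10.6 / 1.6742
  v = 6.332 m/s

6.332


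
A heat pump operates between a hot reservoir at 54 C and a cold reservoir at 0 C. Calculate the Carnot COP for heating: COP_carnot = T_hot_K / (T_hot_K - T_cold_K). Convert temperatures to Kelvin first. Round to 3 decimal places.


Convert to Kelvin:
  T_hot = 54 + 273.15 = 327.15 K
  T_cold = 0 + 273.15 = 273.15 K
Apply Carnot COP formula:
  COP = T_hot_K / (T_hot_K - T_cold_K) = 327.15 / 54.0
  COP = 6.058

6.058


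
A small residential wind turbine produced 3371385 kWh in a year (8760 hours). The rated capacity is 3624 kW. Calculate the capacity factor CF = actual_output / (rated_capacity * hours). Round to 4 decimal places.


Capacity factor = actual output / maximum possible output
Maximum possible = rated * hours = 3624 * 8760 = 31746240 kWh
CF = 3371385 / 31746240
CF = 0.1062

0.1062


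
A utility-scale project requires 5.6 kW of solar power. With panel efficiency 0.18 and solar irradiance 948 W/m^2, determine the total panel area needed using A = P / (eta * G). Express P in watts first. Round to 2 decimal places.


Convert target power to watts: P = 5.6 * 1000 = 5600.0 W
Compute denominator: eta * G = 0.18 * 948 = 170.64
Required area A = P / (eta * G) = 5600.0 / 170.64
A = 32.82 m^2

32.82


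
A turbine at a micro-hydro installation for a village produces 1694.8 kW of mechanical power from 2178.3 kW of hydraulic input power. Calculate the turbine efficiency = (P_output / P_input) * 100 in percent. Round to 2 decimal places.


Turbine efficiency = (output power / input power) * 100
eta = (1694.8 / 2178.3) * 100
eta = 77.80%

77.80


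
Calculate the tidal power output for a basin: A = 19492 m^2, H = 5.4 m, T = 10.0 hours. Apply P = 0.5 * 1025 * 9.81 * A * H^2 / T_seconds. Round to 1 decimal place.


Convert period to seconds: T = 10.0 * 3600 = 36000.0 s
H^2 = 5.4^2 = 29.16
P = 0.5 * rho * g * A * H^2 / T
P = 0.5 * 1025 * 9.81 * 19492 * 29.16 / 36000.0
P = 79378.8 W

79378.8


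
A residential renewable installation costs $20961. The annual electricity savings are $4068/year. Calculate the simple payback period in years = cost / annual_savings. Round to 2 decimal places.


Simple payback period = initial cost / annual savings
Payback = 20961 / 4068
Payback = 5.15 years

5.15


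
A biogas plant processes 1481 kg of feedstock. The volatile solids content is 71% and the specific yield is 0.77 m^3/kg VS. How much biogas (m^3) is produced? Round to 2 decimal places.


Compute volatile solids:
  VS = mass * VS_fraction = 1481 * 0.71 = 1051.51 kg
Calculate biogas volume:
  Biogas = VS * specific_yield = 1051.51 * 0.77
  Biogas = 809.66 m^3

809.66


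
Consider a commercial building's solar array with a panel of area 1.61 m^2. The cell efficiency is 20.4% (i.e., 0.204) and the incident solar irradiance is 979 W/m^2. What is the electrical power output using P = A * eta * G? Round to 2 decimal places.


Use the solar power formula P = A * eta * G.
Given: A = 1.61 m^2, eta = 0.204, G = 979 W/m^2
P = 1.61 * 0.204 * 979
P = 321.54 W

321.54


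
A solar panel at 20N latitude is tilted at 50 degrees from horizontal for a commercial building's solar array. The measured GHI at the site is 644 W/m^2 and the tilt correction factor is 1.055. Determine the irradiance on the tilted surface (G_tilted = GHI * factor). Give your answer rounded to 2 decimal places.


Identify the given values:
  GHI = 644 W/m^2, tilt correction factor = 1.055
Apply the formula G_tilted = GHI * factor:
  G_tilted = 644 * 1.055
  G_tilted = 679.42 W/m^2

679.42


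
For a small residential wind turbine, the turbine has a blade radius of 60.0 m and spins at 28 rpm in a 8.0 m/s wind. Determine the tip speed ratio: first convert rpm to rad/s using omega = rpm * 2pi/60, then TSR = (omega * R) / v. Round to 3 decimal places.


Convert rotational speed to rad/s:
  omega = 28 * 2 * pi / 60 = 2.9322 rad/s
Compute tip speed:
  v_tip = omega * R = 2.9322 * 60.0 = 175.929 m/s
Tip speed ratio:
  TSR = v_tip / v_wind = 175.929 / 8.0 = 21.991

21.991


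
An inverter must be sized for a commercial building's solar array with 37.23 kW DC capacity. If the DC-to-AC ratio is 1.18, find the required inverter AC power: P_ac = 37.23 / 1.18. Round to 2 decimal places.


The inverter AC capacity is determined by the DC/AC ratio.
Given: P_dc = 37.23 kW, DC/AC ratio = 1.18
P_ac = P_dc / ratio = 37.23 / 1.18
P_ac = 31.55 kW

31.55


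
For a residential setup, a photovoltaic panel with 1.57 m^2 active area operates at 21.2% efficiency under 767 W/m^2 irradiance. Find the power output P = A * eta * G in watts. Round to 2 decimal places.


Use the solar power formula P = A * eta * G.
Given: A = 1.57 m^2, eta = 0.212, G = 767 W/m^2
P = 1.57 * 0.212 * 767
P = 255.29 W

255.29


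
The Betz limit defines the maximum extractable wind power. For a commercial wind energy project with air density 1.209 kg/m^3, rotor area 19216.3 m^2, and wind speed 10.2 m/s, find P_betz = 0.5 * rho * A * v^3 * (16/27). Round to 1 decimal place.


The Betz coefficient Cp_max = 16/27 = 0.5926
v^3 = 10.2^3 = 1061.208
P_betz = 0.5 * rho * A * v^3 * Cp_max
P_betz = 0.5 * 1.209 * 19216.3 * 1061.208 * 0.5926
P_betz = 7305043.5 W

7305043.5


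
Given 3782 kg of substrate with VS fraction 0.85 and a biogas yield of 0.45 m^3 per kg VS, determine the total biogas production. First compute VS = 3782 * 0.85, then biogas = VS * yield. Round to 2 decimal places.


Compute volatile solids:
  VS = mass * VS_fraction = 3782 * 0.85 = 3214.7 kg
Calculate biogas volume:
  Biogas = VS * specific_yield = 3214.7 * 0.45
  Biogas = 1446.62 m^3

1446.62


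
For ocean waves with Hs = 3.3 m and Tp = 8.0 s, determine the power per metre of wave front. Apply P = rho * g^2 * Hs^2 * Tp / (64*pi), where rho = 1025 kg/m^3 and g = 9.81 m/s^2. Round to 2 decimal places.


Apply wave power formula:
  g^2 = 9.81^2 = 96.2361
  Hs^2 = 3.3^2 = 10.89
  Numerator = rho * g^2 * Hs^2 * Tp = 1025 * 96.2361 * 10.89 * 8.0 = 8593691.26
  Denominator = 64 * pi = 201.0619
  P = 8593691.26 / 201.0619 = 42741.51 W/m

42741.51


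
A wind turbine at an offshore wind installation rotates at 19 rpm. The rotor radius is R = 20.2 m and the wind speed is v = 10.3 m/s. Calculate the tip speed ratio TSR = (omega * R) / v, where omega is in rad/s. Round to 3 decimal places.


Convert rotational speed to rad/s:
  omega = 19 * 2 * pi / 60 = 1.9897 rad/s
Compute tip speed:
  v_tip = omega * R = 1.9897 * 20.2 = 40.191 m/s
Tip speed ratio:
  TSR = v_tip / v_wind = 40.191 / 10.3 = 3.902

3.902


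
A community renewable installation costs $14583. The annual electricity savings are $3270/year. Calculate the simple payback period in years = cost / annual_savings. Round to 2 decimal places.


Simple payback period = initial cost / annual savings
Payback = 14583 / 3270
Payback = 4.46 years

4.46


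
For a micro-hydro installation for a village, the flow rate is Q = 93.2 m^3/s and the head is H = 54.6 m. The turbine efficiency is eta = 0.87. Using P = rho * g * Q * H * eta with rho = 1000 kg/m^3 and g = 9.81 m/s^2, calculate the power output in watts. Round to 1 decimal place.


Apply the hydropower formula P = rho * g * Q * H * eta
rho * g = 1000 * 9.81 = 9810.0
P = 9810.0 * 93.2 * 54.6 * 0.87
P = 43430698.6 W

43430698.6


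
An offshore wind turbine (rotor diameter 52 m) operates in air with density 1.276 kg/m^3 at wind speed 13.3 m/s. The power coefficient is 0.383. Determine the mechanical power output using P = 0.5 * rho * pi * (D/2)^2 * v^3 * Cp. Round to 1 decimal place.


Step 1 -- Compute swept area:
  A = pi * (D/2)^2 = pi * (52/2)^2 = 2123.72 m^2
Step 2 -- Apply wind power equation:
  P = 0.5 * rho * A * v^3 * Cp
  v^3 = 13.3^3 = 2352.637
  P = 0.5 * 1.276 * 2123.72 * 2352.637 * 0.383
  P = 1220874.3 W

1220874.3


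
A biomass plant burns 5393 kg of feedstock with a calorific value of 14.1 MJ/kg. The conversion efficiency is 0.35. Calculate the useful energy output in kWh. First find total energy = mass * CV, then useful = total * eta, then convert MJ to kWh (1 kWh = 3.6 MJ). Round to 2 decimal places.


Total energy = mass * CV = 5393 * 14.1 = 76041.3 MJ
Useful energy = total * eta = 76041.3 * 0.35 = 26614.46 MJ
Convert to kWh: 26614.46 / 3.6
Useful energy = 7392.90 kWh

7392.90


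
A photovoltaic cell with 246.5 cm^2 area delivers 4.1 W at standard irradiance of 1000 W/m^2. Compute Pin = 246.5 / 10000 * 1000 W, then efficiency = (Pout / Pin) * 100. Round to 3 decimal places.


First compute the input power:
  Pin = area_cm2 / 10000 * G = 246.5 / 10000 * 1000 = 24.65 W
Then compute efficiency:
  Efficiency = (Pout / Pin) * 100 = (4.1 / 24.65) * 100
  Efficiency = 16.633%

16.633


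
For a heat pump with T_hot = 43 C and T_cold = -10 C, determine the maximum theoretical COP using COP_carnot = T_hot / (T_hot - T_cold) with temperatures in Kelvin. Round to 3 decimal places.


Convert to Kelvin:
  T_hot = 43 + 273.15 = 316.15 K
  T_cold = -10 + 273.15 = 263.15 K
Apply Carnot COP formula:
  COP = T_hot_K / (T_hot_K - T_cold_K) = 316.15 / 53.0
  COP = 5.965

5.965


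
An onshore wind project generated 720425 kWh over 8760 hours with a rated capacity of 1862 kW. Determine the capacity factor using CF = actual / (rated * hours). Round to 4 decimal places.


Capacity factor = actual output / maximum possible output
Maximum possible = rated * hours = 1862 * 8760 = 16311120 kWh
CF = 720425 / 16311120
CF = 0.0442

0.0442


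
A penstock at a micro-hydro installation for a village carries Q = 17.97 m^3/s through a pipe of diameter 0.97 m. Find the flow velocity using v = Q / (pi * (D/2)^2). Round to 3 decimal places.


Compute pipe cross-sectional area:
  A = pi * (D/2)^2 = pi * (0.97/2)^2 = 0.739 m^2
Calculate velocity:
  v = Q / A = 17.97 / 0.739
  v = 24.317 m/s

24.317


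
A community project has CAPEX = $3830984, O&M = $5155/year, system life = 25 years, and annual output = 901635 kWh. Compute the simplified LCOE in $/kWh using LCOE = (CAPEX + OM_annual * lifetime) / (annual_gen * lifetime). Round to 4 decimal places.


Total cost = CAPEX + OM * lifetime = 3830984 + 5155 * 25 = 3830984 + 128875 = 3959859
Total generation = annual * lifetime = 901635 * 25 = 22540875 kWh
LCOE = 3959859 / 22540875
LCOE = 0.1757 $/kWh

0.1757


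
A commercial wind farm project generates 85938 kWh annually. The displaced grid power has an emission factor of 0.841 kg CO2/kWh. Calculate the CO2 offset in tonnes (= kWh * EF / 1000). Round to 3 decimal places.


CO2 offset in kg = generation * emission_factor
CO2 offset = 85938 * 0.841 = 72273.86 kg
Convert to tonnes:
  CO2 offset = 72273.86 / 1000 = 72.274 tonnes

72.274


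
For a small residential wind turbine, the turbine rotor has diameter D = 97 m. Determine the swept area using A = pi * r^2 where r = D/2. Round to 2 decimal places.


Compute the rotor radius:
  r = D / 2 = 97 / 2 = 48.5 m
Calculate swept area:
  A = pi * r^2 = pi * 48.5^2
  A = 7389.81 m^2

7389.81


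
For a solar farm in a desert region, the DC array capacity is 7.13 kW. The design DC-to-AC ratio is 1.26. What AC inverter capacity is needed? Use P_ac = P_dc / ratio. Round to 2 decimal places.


The inverter AC capacity is determined by the DC/AC ratio.
Given: P_dc = 7.13 kW, DC/AC ratio = 1.26
P_ac = P_dc / ratio = 7.13 / 1.26
P_ac = 5.66 kW

5.66


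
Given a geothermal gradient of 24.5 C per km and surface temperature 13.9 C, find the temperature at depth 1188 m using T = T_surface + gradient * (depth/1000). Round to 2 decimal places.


Convert depth to km: 1188 / 1000 = 1.188 km
Temperature increase = gradient * depth_km = 24.5 * 1.188 = 29.11 C
Temperature at depth = T_surface + delta_T = 13.9 + 29.11
T = 43.01 C

43.01


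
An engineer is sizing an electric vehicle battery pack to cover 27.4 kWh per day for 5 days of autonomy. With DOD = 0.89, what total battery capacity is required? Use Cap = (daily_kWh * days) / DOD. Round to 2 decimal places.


Total energy needed = daily * days = 27.4 * 5 = 137.0 kWh
Account for depth of discharge:
  Cap = total_energy / DOD = 137.0 / 0.89
  Cap = 153.93 kWh

153.93


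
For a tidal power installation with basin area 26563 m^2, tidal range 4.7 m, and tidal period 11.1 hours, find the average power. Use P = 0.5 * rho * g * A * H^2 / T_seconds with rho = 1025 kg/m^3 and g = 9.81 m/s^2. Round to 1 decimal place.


Convert period to seconds: T = 11.1 * 3600 = 39960.0 s
H^2 = 4.7^2 = 22.09
P = 0.5 * rho * g * A * H^2 / T
P = 0.5 * 1025 * 9.81 * 26563 * 22.09 / 39960.0
P = 73826.2 W

73826.2


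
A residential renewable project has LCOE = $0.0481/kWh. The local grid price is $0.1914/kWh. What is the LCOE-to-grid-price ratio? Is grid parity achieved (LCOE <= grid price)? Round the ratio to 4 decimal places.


Compare LCOE to grid price:
  LCOE = $0.0481/kWh, Grid price = $0.1914/kWh
  Ratio = LCOE / grid_price = 0.0481 / 0.1914 = 0.2513
  Grid parity achieved (ratio <= 1)? yes

0.2513


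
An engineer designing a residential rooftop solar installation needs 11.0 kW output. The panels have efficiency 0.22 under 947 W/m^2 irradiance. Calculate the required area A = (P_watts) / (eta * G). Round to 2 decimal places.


Convert target power to watts: P = 11.0 * 1000 = 11000.0 W
Compute denominator: eta * G = 0.22 * 947 = 208.34
Required area A = P / (eta * G) = 11000.0 / 208.34
A = 52.80 m^2

52.80


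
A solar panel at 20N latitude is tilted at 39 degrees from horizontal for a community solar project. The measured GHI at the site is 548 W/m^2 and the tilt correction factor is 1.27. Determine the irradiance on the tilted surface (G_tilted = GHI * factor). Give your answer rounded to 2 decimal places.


Identify the given values:
  GHI = 548 W/m^2, tilt correction factor = 1.27
Apply the formula G_tilted = GHI * factor:
  G_tilted = 548 * 1.27
  G_tilted = 695.96 W/m^2

695.96


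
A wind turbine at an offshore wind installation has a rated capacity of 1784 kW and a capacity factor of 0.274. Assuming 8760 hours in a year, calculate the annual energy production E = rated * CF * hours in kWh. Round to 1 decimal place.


Annual energy = rated_kW * capacity_factor * hours_per_year
Given: P_rated = 1784 kW, CF = 0.274, hours = 8760
E = 1784 * 0.274 * 8760
E = 4282028.2 kWh

4282028.2


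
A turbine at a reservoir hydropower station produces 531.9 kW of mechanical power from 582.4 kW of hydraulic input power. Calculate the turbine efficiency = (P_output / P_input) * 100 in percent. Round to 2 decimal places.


Turbine efficiency = (output power / input power) * 100
eta = (531.9 / 582.4) * 100
eta = 91.33%

91.33


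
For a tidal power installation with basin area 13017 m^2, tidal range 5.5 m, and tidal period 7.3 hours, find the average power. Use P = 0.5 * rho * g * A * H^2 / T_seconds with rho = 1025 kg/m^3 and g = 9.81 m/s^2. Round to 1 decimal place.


Convert period to seconds: T = 7.3 * 3600 = 26280.0 s
H^2 = 5.5^2 = 30.25
P = 0.5 * rho * g * A * H^2 / T
P = 0.5 * 1025 * 9.81 * 13017 * 30.25 / 26280.0
P = 75331.0 W

75331.0


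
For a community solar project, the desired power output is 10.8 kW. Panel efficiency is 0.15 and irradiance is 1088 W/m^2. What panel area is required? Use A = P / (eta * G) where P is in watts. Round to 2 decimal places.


Convert target power to watts: P = 10.8 * 1000 = 10800.0 W
Compute denominator: eta * G = 0.15 * 1088 = 163.2
Required area A = P / (eta * G) = 10800.0 / 163.2
A = 66.18 m^2

66.18


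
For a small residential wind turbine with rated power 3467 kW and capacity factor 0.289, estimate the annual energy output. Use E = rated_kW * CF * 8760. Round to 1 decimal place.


Annual energy = rated_kW * capacity_factor * hours_per_year
Given: P_rated = 3467 kW, CF = 0.289, hours = 8760
E = 3467 * 0.289 * 8760
E = 8777195.9 kWh

8777195.9


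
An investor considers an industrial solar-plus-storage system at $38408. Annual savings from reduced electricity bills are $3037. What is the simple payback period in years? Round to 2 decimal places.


Simple payback period = initial cost / annual savings
Payback = 38408 / 3037
Payback = 12.65 years

12.65


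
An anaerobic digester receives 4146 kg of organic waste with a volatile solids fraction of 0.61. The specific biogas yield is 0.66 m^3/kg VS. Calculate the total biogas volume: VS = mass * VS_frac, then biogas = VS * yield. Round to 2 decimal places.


Compute volatile solids:
  VS = mass * VS_fraction = 4146 * 0.61 = 2529.06 kg
Calculate biogas volume:
  Biogas = VS * specific_yield = 2529.06 * 0.66
  Biogas = 1669.18 m^3

1669.18


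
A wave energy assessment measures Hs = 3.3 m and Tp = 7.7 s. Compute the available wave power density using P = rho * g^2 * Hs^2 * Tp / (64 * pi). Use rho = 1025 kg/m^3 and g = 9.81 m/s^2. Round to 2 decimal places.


Apply wave power formula:
  g^2 = 9.81^2 = 96.2361
  Hs^2 = 3.3^2 = 10.89
  Numerator = rho * g^2 * Hs^2 * Tp = 1025 * 96.2361 * 10.89 * 7.7 = 8271427.84
  Denominator = 64 * pi = 201.0619
  P = 8271427.84 / 201.0619 = 41138.71 W/m

41138.71


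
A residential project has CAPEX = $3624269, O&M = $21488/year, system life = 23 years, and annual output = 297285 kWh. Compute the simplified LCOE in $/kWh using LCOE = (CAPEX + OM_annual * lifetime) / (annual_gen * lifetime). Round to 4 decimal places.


Total cost = CAPEX + OM * lifetime = 3624269 + 21488 * 23 = 3624269 + 494224 = 4118493
Total generation = annual * lifetime = 297285 * 23 = 6837555 kWh
LCOE = 4118493 / 6837555
LCOE = 0.6023 $/kWh

0.6023


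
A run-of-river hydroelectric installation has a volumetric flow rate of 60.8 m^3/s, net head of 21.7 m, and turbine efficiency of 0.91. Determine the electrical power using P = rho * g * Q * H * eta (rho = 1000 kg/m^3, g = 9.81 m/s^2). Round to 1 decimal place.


Apply the hydropower formula P = rho * g * Q * H * eta
rho * g = 1000 * 9.81 = 9810.0
P = 9810.0 * 60.8 * 21.7 * 0.91
P = 11778058.7 W

11778058.7


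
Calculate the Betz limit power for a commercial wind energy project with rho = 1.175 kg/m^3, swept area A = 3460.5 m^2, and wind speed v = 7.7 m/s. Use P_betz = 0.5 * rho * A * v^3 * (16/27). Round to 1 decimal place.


The Betz coefficient Cp_max = 16/27 = 0.5926
v^3 = 7.7^3 = 456.533
P_betz = 0.5 * rho * A * v^3 * Cp_max
P_betz = 0.5 * 1.175 * 3460.5 * 456.533 * 0.5926
P_betz = 550015.7 W

550015.7


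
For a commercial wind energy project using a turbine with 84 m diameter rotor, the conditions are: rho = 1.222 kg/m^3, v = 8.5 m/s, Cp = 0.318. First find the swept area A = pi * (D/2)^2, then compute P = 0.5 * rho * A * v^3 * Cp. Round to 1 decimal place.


Step 1 -- Compute swept area:
  A = pi * (D/2)^2 = pi * (84/2)^2 = 5541.77 m^2
Step 2 -- Apply wind power equation:
  P = 0.5 * rho * A * v^3 * Cp
  v^3 = 8.5^3 = 614.125
  P = 0.5 * 1.222 * 5541.77 * 614.125 * 0.318
  P = 661262.0 W

661262.0


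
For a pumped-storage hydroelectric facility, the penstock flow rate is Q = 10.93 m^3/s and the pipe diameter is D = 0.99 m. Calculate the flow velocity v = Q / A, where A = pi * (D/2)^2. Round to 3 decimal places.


Compute pipe cross-sectional area:
  A = pi * (D/2)^2 = pi * (0.99/2)^2 = 0.7698 m^2
Calculate velocity:
  v = Q / A = 10.93 / 0.7698
  v = 14.199 m/s

14.199


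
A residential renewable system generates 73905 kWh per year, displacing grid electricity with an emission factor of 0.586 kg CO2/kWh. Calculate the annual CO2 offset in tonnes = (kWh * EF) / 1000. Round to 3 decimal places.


CO2 offset in kg = generation * emission_factor
CO2 offset = 73905 * 0.586 = 43308.33 kg
Convert to tonnes:
  CO2 offset = 43308.33 / 1000 = 43.308 tonnes

43.308


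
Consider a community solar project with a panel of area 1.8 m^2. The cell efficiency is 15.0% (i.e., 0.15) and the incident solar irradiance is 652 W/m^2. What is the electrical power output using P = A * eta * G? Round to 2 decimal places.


Use the solar power formula P = A * eta * G.
Given: A = 1.8 m^2, eta = 0.15, G = 652 W/m^2
P = 1.8 * 0.15 * 652
P = 176.04 W

176.04


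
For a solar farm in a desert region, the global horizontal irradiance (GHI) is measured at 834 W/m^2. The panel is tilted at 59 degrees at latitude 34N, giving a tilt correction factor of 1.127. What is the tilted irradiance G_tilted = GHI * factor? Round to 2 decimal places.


Identify the given values:
  GHI = 834 W/m^2, tilt correction factor = 1.127
Apply the formula G_tilted = GHI * factor:
  G_tilted = 834 * 1.127
  G_tilted = 939.92 W/m^2

939.92


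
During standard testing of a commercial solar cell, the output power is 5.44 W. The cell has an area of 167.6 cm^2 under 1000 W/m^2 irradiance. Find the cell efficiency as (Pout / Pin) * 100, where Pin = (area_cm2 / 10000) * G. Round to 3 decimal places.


First compute the input power:
  Pin = area_cm2 / 10000 * G = 167.6 / 10000 * 1000 = 16.76 W
Then compute efficiency:
  Efficiency = (Pout / Pin) * 100 = (5.44 / 16.76) * 100
  Efficiency = 32.458%

32.458


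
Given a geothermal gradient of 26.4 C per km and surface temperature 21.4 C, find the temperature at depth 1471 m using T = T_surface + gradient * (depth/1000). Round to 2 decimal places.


Convert depth to km: 1471 / 1000 = 1.471 km
Temperature increase = gradient * depth_km = 26.4 * 1.471 = 38.83 C
Temperature at depth = T_surface + delta_T = 21.4 + 38.83
T = 60.23 C

60.23


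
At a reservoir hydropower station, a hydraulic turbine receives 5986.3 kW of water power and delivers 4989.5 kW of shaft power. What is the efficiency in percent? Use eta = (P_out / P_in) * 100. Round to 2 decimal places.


Turbine efficiency = (output power / input power) * 100
eta = (4989.5 / 5986.3) * 100
eta = 83.35%

83.35


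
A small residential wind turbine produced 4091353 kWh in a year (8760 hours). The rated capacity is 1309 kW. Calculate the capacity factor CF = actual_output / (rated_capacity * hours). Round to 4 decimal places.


Capacity factor = actual output / maximum possible output
Maximum possible = rated * hours = 1309 * 8760 = 11466840 kWh
CF = 4091353 / 11466840
CF = 0.3568

0.3568


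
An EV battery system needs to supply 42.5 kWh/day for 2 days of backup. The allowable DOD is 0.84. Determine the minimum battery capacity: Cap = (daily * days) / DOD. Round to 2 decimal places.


Total energy needed = daily * days = 42.5 * 2 = 85.0 kWh
Account for depth of discharge:
  Cap = total_energy / DOD = 85.0 / 0.84
  Cap = 101.19 kWh

101.19


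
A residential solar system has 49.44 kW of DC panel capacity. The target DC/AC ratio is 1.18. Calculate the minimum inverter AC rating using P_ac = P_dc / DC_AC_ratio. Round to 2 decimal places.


The inverter AC capacity is determined by the DC/AC ratio.
Given: P_dc = 49.44 kW, DC/AC ratio = 1.18
P_ac = P_dc / ratio = 49.44 / 1.18
P_ac = 41.90 kW

41.90


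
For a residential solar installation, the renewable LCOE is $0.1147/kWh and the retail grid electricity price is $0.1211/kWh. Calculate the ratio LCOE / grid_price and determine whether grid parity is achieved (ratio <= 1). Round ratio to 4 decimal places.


Compare LCOE to grid price:
  LCOE = $0.1147/kWh, Grid price = $0.1211/kWh
  Ratio = LCOE / grid_price = 0.1147 / 0.1211 = 0.9472
  Grid parity achieved (ratio <= 1)? yes

0.9472


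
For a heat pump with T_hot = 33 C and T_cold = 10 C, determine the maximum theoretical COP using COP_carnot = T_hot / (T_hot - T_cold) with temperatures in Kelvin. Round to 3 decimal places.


Convert to Kelvin:
  T_hot = 33 + 273.15 = 306.15 K
  T_cold = 10 + 273.15 = 283.15 K
Apply Carnot COP formula:
  COP = T_hot_K / (T_hot_K - T_cold_K) = 306.15 / 23.0
  COP = 13.311

13.311


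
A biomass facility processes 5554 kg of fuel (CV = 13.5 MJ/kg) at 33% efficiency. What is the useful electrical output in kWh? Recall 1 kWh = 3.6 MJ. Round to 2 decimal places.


Total energy = mass * CV = 5554 * 13.5 = 74979.0 MJ
Useful energy = total * eta = 74979.0 * 0.33 = 24743.07 MJ
Convert to kWh: 24743.07 / 3.6
Useful energy = 6873.08 kWh

6873.08
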